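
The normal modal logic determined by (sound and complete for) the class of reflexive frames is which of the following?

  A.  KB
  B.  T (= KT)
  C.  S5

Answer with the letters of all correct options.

B

(A) KB is determined by the class of symmetric frames.
(B) T (= KT) is determined by exactly this class.
(C) S5 is determined by the class of reflexive, symmetric, and transitive frames.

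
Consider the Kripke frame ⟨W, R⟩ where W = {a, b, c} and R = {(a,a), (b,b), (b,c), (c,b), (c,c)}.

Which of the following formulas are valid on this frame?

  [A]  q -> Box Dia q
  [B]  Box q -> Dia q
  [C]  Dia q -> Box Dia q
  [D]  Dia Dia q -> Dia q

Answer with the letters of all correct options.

A, B, C, D

R is symmetric: every R-edge is matched by its reverse.
R is transitive: R is closed under composition.
R is euclidean: any two R-successors of the same world are R-related.
R is serial: every world has an R-successor.
(A) q -> Box Dia q (axiom B) characterises the symmetric frames. R is symmetric — valid.
(B) axiom D: valid iff R is serial. R is serial — valid.
(C) axiom 5: valid iff R is euclidean. R is euclidean — valid.
(D) the dual of axiom 4: valid iff R is transitive. R is transitive — valid.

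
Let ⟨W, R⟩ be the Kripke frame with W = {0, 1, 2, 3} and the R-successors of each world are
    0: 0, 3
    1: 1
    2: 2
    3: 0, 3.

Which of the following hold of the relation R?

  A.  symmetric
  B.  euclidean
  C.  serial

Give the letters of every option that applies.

A, B, C

(A) symmetric: every R-edge is matched by its reverse.
(B) euclidean: any two R-successors of the same world are R-related.
(C) serial: every world has an R-successor.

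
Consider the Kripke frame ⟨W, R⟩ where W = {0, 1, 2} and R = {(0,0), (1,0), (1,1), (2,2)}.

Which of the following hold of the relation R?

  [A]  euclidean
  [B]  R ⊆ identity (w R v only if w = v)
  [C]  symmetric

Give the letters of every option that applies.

(A) not euclidean: 1 R 0 and 1 R 1 but not 0 R 1.
(B) not ⊆ identity: 1 R 0 with 1 ≠ 0.
(C) not symmetric: 1 R 0 but not 0 R 1.

none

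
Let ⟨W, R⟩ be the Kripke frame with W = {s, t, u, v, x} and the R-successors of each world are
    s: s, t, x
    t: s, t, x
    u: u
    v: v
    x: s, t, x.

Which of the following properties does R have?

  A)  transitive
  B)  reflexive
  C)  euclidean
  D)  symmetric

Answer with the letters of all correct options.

(A) transitive: R is closed under composition.
(B) reflexive: each world relates to itself.
(C) euclidean: any two R-successors of the same world are R-related.
(D) symmetric: every R-edge is matched by its reverse.

A, B, C, D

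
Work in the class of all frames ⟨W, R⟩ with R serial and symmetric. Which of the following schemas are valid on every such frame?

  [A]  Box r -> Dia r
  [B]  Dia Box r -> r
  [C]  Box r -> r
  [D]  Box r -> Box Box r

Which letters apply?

(A) Box r -> Dia r is axiom D; it is valid on a frame exactly when R is serial. Every such R is serial, so valid.
(B) Dia Box r -> r is the dual of axiom B; it is valid on a frame exactly when R is symmetric. Every such R is symmetric, so valid.
(C) axiom T: valid iff R is reflexive. Such an R need not be reflexive — not valid.
(D) Box r -> Box Box r is axiom 4, which corresponds to transitivity. Such an R need not be transitive — not valid.

A, B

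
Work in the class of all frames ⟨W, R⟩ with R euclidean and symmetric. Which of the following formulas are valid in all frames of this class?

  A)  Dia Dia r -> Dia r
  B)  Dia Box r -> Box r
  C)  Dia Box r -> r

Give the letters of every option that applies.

A, B, C

A symmetric euclidean relation is transitive (uRv and vRw give vRu by symmetry, then uRw by the euclidean condition, applied at v).
(A) Dia Dia r -> Dia r is the dual of axiom 4, which corresponds to transitivity. Every such R is transitive — valid.
(B) Dia Box r -> Box r is the dual of axiom 5, which corresponds to the euclidean property. Every such R is euclidean — valid.
(C) Dia Box r -> r (the dual of axiom B) characterises the symmetric frames. Every such R is symmetric — valid.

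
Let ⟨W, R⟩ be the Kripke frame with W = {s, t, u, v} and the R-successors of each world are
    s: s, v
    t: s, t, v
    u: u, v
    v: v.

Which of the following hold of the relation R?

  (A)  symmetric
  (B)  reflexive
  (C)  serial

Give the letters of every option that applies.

(A) not symmetric: s R v but not v R s.
(B) reflexive: each world relates to itself.
(C) serial: every world has an R-successor.

B, C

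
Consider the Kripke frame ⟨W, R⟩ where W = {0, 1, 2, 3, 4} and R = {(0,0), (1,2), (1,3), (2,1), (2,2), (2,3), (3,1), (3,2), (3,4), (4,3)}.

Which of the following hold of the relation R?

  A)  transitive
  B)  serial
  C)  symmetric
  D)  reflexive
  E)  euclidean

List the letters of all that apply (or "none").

B, C

(A) not transitive: 1 R 2 and 2 R 1 but not 1 R 1.
(B) serial: every world has an R-successor.
(C) symmetric: every R-edge is matched by its reverse.
(D) not reflexive: not 1 R 1.
(E) not euclidean: 3 R 1 and 3 R 4 but not 1 R 4.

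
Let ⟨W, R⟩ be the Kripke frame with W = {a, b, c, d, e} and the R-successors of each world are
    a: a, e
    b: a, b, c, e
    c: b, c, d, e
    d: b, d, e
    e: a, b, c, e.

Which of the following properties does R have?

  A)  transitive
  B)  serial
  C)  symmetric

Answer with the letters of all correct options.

B

(A) not transitive: a R e and e R b but not a R b.
(B) serial: every world has an R-successor.
(C) not symmetric: b R a but not a R b.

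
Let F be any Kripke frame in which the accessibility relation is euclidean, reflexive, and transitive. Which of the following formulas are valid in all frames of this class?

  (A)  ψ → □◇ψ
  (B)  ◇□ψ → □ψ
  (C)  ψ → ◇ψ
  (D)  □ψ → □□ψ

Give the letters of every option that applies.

A relation that is euclidean, reflexive, and transitive is also serial and symmetric.
(A) ψ → □◇ψ is axiom B, which corresponds to symmetry. Every such R is symmetric — valid.
(B) ◇□ψ → □ψ is the dual of axiom 5; it is valid on a frame exactly when R is euclidean. Every such R is euclidean, so valid.
(C) ψ → ◇ψ (the dual of axiom T) characterises the reflexive frames. Every such R is reflexive — valid.
(D) axiom 4: valid iff R is transitive. Every such R is transitive — valid.

A, B, C, D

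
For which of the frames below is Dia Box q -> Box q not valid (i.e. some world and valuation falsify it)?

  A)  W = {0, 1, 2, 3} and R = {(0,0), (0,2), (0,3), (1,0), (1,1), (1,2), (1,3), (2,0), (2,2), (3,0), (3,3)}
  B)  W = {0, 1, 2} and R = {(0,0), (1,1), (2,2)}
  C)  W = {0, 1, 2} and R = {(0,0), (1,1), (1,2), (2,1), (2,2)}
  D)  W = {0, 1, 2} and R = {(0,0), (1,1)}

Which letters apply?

The schema Dia Box q -> Box q is the dual of axiom 5; it is valid on a frame iff R is euclidean.
(A) R is not euclidean (0 R 2 and 0 R 3 but not 2 R 3), so the schema fails here.
(B) R is euclidean (any two R-successors of the same world are R-related), so the schema is valid here.
(C) R is euclidean (any two R-successors of the same world are R-related), so the schema is valid here.
(D) R is euclidean (any two R-successors of the same world are R-related), so the schema is valid here.

A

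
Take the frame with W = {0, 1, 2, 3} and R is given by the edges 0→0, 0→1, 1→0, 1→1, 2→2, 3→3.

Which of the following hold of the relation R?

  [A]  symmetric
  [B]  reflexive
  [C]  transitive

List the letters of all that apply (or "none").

A, B, C

(A) symmetric: every R-edge is matched by its reverse.
(B) reflexive: each world relates to itself.
(C) transitive: R is closed under composition.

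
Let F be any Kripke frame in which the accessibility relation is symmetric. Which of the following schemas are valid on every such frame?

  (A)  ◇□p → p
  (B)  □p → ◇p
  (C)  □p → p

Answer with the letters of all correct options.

A

(A) the dual of axiom B: valid iff R is symmetric. Every such R is symmetric — valid.
(B) □p → ◇p (axiom D) characterises the serial frames. Such an R need not be serial — not valid.
(C) □p → p is axiom T, which corresponds to reflexivity. Such an R need not be reflexive — not valid.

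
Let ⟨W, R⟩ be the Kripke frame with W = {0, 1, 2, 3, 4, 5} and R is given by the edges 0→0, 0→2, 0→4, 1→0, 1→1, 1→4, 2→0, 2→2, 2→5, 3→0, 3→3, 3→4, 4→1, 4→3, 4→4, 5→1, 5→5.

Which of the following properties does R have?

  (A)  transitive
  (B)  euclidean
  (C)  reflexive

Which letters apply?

C

(A) not transitive: 0 R 2 and 2 R 5 but not 0 R 5.
(B) not euclidean: 0 R 2 and 0 R 4 but not 2 R 4.
(C) reflexive: each world relates to itself.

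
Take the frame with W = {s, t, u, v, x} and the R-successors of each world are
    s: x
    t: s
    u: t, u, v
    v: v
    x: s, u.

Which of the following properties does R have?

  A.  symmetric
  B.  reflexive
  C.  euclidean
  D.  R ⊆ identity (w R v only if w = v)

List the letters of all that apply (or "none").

(A) not symmetric: t R s but not s R t.
(B) not reflexive: not s R s.
(C) not euclidean: u R t and u R u but not t R u.
(D) not ⊆ identity: s R x with s ≠ x.

none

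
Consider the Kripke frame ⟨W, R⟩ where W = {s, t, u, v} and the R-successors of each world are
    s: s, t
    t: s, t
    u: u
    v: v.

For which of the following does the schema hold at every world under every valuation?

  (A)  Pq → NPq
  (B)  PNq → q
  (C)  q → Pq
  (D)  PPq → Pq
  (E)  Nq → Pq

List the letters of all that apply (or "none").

R is reflexive: each world relates to itself.
R is symmetric: every R-edge is matched by its reverse.
R is transitive: R is closed under composition.
R is euclidean: any two R-successors of the same world are R-related.
R is serial: every world has an R-successor.
(A) Pq → NPq (axiom 5) characterises the euclidean frames. R is euclidean — valid.
(B) PNq → q (the dual of axiom B) characterises the symmetric frames. R is symmetric — valid.
(C) q → Pq is the dual of axiom T, which corresponds to reflexivity. R is reflexive — valid.
(D) PPq → Pq (the dual of axiom 4) characterises the transitive frames. R is transitive — valid.
(E) Nq → Pq (axiom D) characterises the serial frames. R is serial — valid.

A, B, C, D, E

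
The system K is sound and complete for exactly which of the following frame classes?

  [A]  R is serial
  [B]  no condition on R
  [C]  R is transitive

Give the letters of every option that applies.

(A) this class determines D, not K.
(B) K is sound and complete for exactly this class.
(C) this class determines K4, not K.

B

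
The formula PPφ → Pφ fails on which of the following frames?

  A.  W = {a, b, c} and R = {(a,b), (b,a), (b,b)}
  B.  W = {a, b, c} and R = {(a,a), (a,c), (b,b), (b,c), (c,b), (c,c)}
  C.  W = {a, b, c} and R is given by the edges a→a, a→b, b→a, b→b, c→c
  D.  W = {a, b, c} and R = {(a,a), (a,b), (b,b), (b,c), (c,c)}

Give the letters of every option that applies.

The schema PPφ → Pφ is the dual of axiom 4; it is valid on a frame iff R is transitive.
(A) R is not transitive (a R b and b R a but not a R a), so the schema fails here.
(B) R is not transitive (a R c and c R b but not a R b), so the schema fails here.
(C) R is transitive (R is closed under composition), so the schema is valid here.
(D) R is not transitive (a R b and b R c but not a R c), so the schema fails here.

A, B, D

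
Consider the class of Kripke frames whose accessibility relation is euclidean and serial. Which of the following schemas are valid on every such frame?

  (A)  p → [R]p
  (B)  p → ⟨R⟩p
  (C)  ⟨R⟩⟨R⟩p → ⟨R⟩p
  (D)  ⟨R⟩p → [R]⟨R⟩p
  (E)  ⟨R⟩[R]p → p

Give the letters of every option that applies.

(A) p → [R]p is equivalent to ◇p→p; it holds exactly when R ⊆ identity. Such an R need not be a subset of the identity — not valid.
(B) the dual of axiom T: valid iff R is reflexive. Such an R need not be reflexive — not valid.
(C) ⟨R⟩⟨R⟩p → ⟨R⟩p is the dual of axiom 4; it is valid on a frame exactly when R is transitive. Such an R need not be transitive, so not valid.
(D) ⟨R⟩p → [R]⟨R⟩p (axiom 5) characterises the euclidean frames. Every such R is euclidean — valid.
(E) ⟨R⟩[R]p → p (the dual of axiom B) characterises the symmetric frames. Such an R need not be symmetric — not valid.

D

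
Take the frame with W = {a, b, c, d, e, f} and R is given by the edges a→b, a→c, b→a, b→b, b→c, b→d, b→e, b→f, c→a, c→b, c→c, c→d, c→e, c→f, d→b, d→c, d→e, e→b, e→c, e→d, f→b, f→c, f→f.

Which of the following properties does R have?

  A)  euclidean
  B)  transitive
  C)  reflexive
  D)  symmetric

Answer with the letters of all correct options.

(A) not euclidean: b R a and b R d but not a R d.
(B) not transitive: a R b and b R a but not a R a.
(C) not reflexive: not a R a.
(D) symmetric: every R-edge is matched by its reverse.

D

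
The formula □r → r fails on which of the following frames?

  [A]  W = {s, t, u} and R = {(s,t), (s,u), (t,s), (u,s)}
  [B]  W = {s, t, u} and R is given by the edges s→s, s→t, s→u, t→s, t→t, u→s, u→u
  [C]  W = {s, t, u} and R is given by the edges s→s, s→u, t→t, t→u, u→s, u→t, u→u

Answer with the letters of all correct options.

The schema □r → r is axiom T; it is valid on a frame iff R is reflexive.
(A) R is not reflexive (not s R s), so the schema fails here.
(B) R is reflexive (each world relates to itself), so the schema is valid here.
(C) R is reflexive (each world relates to itself), so the schema is valid here.

A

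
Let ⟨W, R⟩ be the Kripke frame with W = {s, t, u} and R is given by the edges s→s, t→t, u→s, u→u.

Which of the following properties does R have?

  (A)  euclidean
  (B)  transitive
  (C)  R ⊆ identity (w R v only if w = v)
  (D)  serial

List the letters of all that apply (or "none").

(A) not euclidean: u R s and u R u but not s R u.
(B) transitive: R is closed under composition.
(C) not ⊆ identity: u R s with u ≠ s.
(D) serial: every world has an R-successor.

B, D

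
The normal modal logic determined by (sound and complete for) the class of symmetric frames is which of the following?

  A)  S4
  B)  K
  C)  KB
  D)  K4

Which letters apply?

(A) S4 is determined by the class of reflexive and transitive frames.
(B) K is determined by the class of arbitrary frames.
(C) KB is determined by exactly this class.
(D) K4 is determined by the class of transitive frames.

C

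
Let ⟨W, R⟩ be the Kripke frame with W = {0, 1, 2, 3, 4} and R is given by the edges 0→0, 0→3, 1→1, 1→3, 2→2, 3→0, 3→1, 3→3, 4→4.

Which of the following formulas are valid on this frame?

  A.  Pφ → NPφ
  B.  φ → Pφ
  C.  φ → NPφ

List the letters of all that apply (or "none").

B, C

R is reflexive: each world relates to itself.
R is symmetric: every R-edge is matched by its reverse.
R is not euclidean: 3 R 0 and 3 R 1 but not 0 R 1.
(A) Pφ → NPφ is axiom 5, which corresponds to the euclidean property. R is not euclidean — not valid.
(B) φ → Pφ is the dual of axiom T; it is valid on a frame exactly when R is reflexive. R is reflexive, so valid.
(C) φ → NPφ is axiom B; it is valid on a frame exactly when R is symmetric. R is symmetric, so valid.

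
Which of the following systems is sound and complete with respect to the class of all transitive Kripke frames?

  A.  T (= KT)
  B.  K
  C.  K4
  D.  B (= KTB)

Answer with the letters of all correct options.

(A) T (= KT) is determined by the class of reflexive frames.
(B) K is determined by the class of arbitrary frames.
(C) K4 is determined by exactly this class.
(D) B (= KTB) is determined by the class of reflexive and symmetric frames.

C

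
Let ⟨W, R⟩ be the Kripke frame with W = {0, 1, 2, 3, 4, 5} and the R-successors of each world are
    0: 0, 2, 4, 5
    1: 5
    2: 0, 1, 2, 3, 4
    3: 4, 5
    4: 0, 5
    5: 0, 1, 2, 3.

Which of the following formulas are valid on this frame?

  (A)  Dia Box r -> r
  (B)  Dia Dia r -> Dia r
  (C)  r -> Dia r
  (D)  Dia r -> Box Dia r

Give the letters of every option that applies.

R is not reflexive: not 1 R 1.
R is not symmetric: 2 R 1 but not 1 R 2.
R is not transitive: 0 R 2 and 2 R 1 but not 0 R 1.
R is not euclidean: 0 R 2 and 0 R 5 but not 2 R 5.
(A) Dia Box r -> r is the dual of axiom B; it is valid on a frame exactly when R is symmetric. R is not symmetric, so not valid.
(B) Dia Dia r -> Dia r is the dual of axiom 4, which corresponds to transitivity. R is not transitive — not valid.
(C) r -> Dia r (the dual of axiom T) characterises the reflexive frames. R is not reflexive — not valid.
(D) Dia r -> Box Dia r is axiom 5; it is valid on a frame exactly when R is euclidean. R is not euclidean, so not valid.

none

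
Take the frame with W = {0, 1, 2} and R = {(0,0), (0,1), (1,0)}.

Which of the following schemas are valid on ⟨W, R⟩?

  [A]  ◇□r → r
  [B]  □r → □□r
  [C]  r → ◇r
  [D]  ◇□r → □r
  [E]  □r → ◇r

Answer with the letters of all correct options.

A

R is not reflexive: not 1 R 1.
R is symmetric: every R-edge is matched by its reverse.
R is not transitive: 1 R 0 and 0 R 1 but not 1 R 1.
R is not euclidean: 0 R 1 and 0 R 1 but not 1 R 1.
R is not serial: 2 has no R-successor.
(A) ◇□r → r is the dual of axiom B; it is valid on a frame exactly when R is symmetric. R is symmetric, so valid.
(B) □r → □□r is axiom 4, which corresponds to transitivity. R is not transitive — not valid.
(C) r → ◇r is the dual of axiom T; it is valid on a frame exactly when R is reflexive. R is not reflexive, so not valid.
(D) the dual of axiom 5: valid iff R is euclidean. R is not euclidean — not valid.
(E) □r → ◇r (axiom D) characterises the serial frames. R is not serial — not valid.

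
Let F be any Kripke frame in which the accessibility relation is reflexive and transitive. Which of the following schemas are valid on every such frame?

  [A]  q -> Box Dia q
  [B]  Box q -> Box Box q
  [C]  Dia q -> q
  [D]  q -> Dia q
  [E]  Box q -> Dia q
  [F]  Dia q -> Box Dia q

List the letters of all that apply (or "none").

B, D, E

Reflexive relations are serial.
(A) q -> Box Dia q is axiom B, which corresponds to symmetry. Such an R need not be symmetric — not valid.
(B) Box q -> Box Box q (axiom 4) characterises the transitive frames. Every such R is transitive — valid.
(C) Dia q -> q (the converse of T) corresponds to R being a subset of the identity. Such an R need not be a subset of the identity, so not valid.
(D) q -> Dia q is the dual of axiom T; it is valid on a frame exactly when R is reflexive. Every such R is reflexive, so valid.
(E) axiom D: valid iff R is serial. Every such R is serial — valid.
(F) Dia q -> Box Dia q is axiom 5, which corresponds to the euclidean property. Such an R need not be euclidean — not valid.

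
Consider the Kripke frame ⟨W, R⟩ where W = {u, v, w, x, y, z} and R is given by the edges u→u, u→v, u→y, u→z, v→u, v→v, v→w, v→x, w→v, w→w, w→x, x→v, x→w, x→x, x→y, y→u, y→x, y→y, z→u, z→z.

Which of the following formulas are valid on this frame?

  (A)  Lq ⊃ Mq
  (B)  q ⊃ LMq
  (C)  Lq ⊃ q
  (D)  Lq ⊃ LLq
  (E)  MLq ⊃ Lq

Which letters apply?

R is reflexive: each world relates to itself.
R is symmetric: every R-edge is matched by its reverse.
R is not transitive: u R v and v R w but not u R w.
R is not euclidean: u R v and u R y but not v R y.
R is serial: every world has an R-successor.
(A) Lq ⊃ Mq is axiom D; it is valid on a frame exactly when R is serial. R is serial, so valid.
(B) axiom B: valid iff R is symmetric. R is symmetric — valid.
(C) Lq ⊃ q is axiom T; it is valid on a frame exactly when R is reflexive. R is reflexive, so valid.
(D) axiom 4: valid iff R is transitive. R is not transitive — not valid.
(E) MLq ⊃ Lq (the dual of axiom 5) characterises the euclidean frames. R is not euclidean — not valid.

A, B, C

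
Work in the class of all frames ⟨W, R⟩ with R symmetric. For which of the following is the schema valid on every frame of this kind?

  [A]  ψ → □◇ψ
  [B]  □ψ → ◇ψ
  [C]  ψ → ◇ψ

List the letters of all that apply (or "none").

(A) ψ → □◇ψ (axiom B) characterises the symmetric frames. Every such R is symmetric — valid.
(B) □ψ → ◇ψ is axiom D, which corresponds to seriality. Such an R need not be serial — not valid.
(C) ψ → ◇ψ is the dual of axiom T, which corresponds to reflexivity. Such an R need not be reflexive — not valid.

A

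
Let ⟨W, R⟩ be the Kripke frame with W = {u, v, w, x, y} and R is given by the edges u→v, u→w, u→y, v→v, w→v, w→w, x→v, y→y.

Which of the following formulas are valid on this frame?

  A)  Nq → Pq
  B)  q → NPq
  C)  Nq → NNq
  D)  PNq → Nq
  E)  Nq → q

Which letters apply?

R is not reflexive: not u R u.
R is not symmetric: u R v but not v R u.
R is transitive: R is closed under composition.
R is not euclidean: u R v and u R w but not v R w.
R is serial: every world has an R-successor.
(A) Nq → Pq is axiom D; it is valid on a frame exactly when R is serial. R is serial, so valid.
(B) axiom B: valid iff R is symmetric. R is not symmetric — not valid.
(C) axiom 4: valid iff R is transitive. R is transitive — valid.
(D) PNq → Nq is the dual of axiom 5, which corresponds to the euclidean property. R is not euclidean — not valid.
(E) axiom T: valid iff R is reflexive. R is not reflexive — not valid.

A, C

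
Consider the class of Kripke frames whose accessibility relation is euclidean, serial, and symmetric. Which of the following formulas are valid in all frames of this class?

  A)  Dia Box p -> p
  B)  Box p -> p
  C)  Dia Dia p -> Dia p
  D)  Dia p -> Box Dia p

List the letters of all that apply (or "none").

Serial, symmetric and euclidean together give transitive (from symmetry + euclidean) and then reflexive; the relation is an equivalence.
(A) Dia Box p -> p is the dual of axiom B; it is valid on a frame exactly when R is symmetric. Every such R is symmetric, so valid.
(B) Box p -> p is axiom T, which corresponds to reflexivity. Every such R is reflexive — valid.
(C) Dia Dia p -> Dia p (the dual of axiom 4) characterises the transitive frames. Every such R is transitive — valid.
(D) Dia p -> Box Dia p is axiom 5, which corresponds to the euclidean property. Every such R is euclidean — valid.

A, B, C, D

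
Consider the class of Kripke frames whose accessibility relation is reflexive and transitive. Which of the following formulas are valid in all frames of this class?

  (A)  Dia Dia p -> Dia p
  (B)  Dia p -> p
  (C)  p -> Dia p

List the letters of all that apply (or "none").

Reflexive relations are serial.
(A) Dia Dia p -> Dia p is the dual of axiom 4; it is valid on a frame exactly when R is transitive. Every such R is transitive, so valid.
(B) Dia p -> p is the converse of T; it holds exactly when R ⊆ identity. Such an R need not be a subset of the identity — not valid.
(C) p -> Dia p (the dual of axiom T) characterises the reflexive frames. Every such R is reflexive — valid.

A, C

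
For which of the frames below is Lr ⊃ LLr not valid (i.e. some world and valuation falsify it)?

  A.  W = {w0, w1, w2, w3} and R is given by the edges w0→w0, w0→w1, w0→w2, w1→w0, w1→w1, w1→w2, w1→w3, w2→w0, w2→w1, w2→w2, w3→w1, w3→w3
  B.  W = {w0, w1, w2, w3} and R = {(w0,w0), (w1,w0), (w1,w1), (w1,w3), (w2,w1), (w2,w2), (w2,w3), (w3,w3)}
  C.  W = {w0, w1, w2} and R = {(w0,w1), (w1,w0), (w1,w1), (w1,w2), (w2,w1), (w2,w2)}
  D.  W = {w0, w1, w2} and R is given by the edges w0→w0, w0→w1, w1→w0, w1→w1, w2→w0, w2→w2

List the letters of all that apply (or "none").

A, B, C, D

The schema Lr ⊃ LLr is axiom 4; it is valid on a frame iff R is transitive.
(A) R is not transitive (w0 R w1 and w1 R w3 but not w0 R w3), so the schema fails here.
(B) R is not transitive (w2 R w1 and w1 R w0 but not w2 R w0), so the schema fails here.
(C) R is not transitive (w0 R w1 and w1 R w0 but not w0 R w0), so the schema fails here.
(D) R is not transitive (w2 R w0 and w0 R w1 but not w2 R w1), so the schema fails here.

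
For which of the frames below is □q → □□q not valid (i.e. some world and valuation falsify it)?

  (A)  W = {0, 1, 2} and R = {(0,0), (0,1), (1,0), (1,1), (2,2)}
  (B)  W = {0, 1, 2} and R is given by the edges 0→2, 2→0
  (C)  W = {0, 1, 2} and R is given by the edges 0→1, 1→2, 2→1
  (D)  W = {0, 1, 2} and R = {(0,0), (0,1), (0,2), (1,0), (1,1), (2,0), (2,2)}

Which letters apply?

B, C, D

The schema □q → □□q is axiom 4; it is valid on a frame iff R is transitive.
(A) R is transitive (R is closed under composition), so the schema is valid here.
(B) R is not transitive (0 R 2 and 2 R 0 but not 0 R 0), so the schema fails here.
(C) R is not transitive (0 R 1 and 1 R 2 but not 0 R 2), so the schema fails here.
(D) R is not transitive (1 R 0 and 0 R 2 but not 1 R 2), so the schema fails here.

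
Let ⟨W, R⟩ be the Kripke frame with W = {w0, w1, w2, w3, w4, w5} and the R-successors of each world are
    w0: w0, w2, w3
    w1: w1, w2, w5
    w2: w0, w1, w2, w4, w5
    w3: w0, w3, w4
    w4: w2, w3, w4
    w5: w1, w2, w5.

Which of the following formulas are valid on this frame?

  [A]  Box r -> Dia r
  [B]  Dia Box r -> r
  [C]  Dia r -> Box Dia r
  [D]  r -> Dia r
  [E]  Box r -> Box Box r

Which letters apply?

A, B, D

R is reflexive: each world relates to itself.
R is symmetric: every R-edge is matched by its reverse.
R is not transitive: w0 R w2 and w2 R w1 but not w0 R w1.
R is not euclidean: w0 R w2 and w0 R w3 but not w2 R w3.
R is serial: every world has an R-successor.
(A) Box r -> Dia r is axiom D; it is valid on a frame exactly when R is serial. R is serial, so valid.
(B) Dia Box r -> r is the dual of axiom B, which corresponds to symmetry. R is symmetric — valid.
(C) Dia r -> Box Dia r is axiom 5, which corresponds to the euclidean property. R is not euclidean — not valid.
(D) r -> Dia r (the dual of axiom T) characterises the reflexive frames. R is reflexive — valid.
(E) Box r -> Box Box r is axiom 4, which corresponds to transitivity. R is not transitive — not valid.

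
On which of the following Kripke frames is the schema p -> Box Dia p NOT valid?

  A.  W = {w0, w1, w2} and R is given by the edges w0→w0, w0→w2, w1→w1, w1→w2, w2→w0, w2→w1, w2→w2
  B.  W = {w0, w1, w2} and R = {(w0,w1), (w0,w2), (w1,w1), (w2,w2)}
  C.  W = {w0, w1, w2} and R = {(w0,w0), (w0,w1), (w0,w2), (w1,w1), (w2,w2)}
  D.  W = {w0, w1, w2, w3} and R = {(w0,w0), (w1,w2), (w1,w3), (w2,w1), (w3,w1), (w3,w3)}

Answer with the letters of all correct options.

B, C

The schema p -> Box Dia p is axiom B; it is valid on a frame iff R is symmetric.
(A) R is symmetric (every R-edge is matched by its reverse), so the schema is valid here.
(B) R is not symmetric (w0 R w1 but not w1 R w0), so the schema fails here.
(C) R is not symmetric (w0 R w1 but not w1 R w0), so the schema fails here.
(D) R is symmetric (every R-edge is matched by its reverse), so the schema is valid here.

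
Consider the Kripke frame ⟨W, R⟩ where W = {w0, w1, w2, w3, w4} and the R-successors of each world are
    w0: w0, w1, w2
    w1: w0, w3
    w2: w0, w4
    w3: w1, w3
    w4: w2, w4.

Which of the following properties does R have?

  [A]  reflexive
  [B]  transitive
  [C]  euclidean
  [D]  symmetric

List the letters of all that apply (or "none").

(A) not reflexive: not w1 R w1.
(B) not transitive: w0 R w1 and w1 R w3 but not w0 R w3.
(C) not euclidean: w0 R w1 and w0 R w2 but not w1 R w2.
(D) symmetric: every R-edge is matched by its reverse.

D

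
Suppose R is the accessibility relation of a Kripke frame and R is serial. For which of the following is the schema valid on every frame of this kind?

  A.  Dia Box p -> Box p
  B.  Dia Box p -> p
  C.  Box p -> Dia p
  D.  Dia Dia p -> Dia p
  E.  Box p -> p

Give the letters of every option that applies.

(A) Dia Box p -> Box p (the dual of axiom 5) characterises the euclidean frames. Such an R need not be euclidean — not valid.
(B) the dual of axiom B: valid iff R is symmetric. Such an R need not be symmetric — not valid.
(C) Box p -> Dia p is axiom D, which corresponds to seriality. Every such R is serial — valid.
(D) the dual of axiom 4: valid iff R is transitive. Such an R need not be transitive — not valid.
(E) Box p -> p is axiom T; it is valid on a frame exactly when R is reflexive. Such an R need not be reflexive, so not valid.

C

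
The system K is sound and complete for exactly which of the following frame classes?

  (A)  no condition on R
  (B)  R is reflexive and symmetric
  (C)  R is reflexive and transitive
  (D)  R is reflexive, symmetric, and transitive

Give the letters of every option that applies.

(A) K is sound and complete for exactly this class.
(B) this class determines B (= KTB), not K.
(C) this class determines S4, not K.
(D) this class determines S5, not K.

A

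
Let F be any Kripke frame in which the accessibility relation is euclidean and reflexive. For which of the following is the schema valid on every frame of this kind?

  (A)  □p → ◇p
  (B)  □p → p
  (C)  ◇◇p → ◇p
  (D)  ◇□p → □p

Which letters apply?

A, B, C, D

A reflexive euclidean relation is also symmetric (from wRw and wRv the euclidean condition gives vRw) and hence transitive; it is an equivalence relation.
(A) axiom D: valid iff R is serial. Every such R is serial — valid.
(B) □p → p is axiom T; it is valid on a frame exactly when R is reflexive. Every such R is reflexive, so valid.
(C) ◇◇p → ◇p is the dual of axiom 4; it is valid on a frame exactly when R is transitive. Every such R is transitive, so valid.
(D) ◇□p → □p is the dual of axiom 5, which corresponds to the euclidean property. Every such R is euclidean — valid.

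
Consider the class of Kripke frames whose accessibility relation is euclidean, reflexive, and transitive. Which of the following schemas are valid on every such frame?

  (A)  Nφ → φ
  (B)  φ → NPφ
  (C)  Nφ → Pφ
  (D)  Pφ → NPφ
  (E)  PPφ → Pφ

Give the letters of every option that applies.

A relation that is euclidean, reflexive, and transitive is also serial and symmetric.
(A) axiom T: valid iff R is reflexive. Every such R is reflexive — valid.
(B) φ → NPφ is axiom B, which corresponds to symmetry. Every such R is symmetric — valid.
(C) Nφ → Pφ (axiom D) characterises the serial frames. Every such R is serial — valid.
(D) Pφ → NPφ (axiom 5) characterises the euclidean frames. Every such R is euclidean — valid.
(E) PPφ → Pφ (the dual of axiom 4) characterises the transitive frames. Every such R is transitive — valid.

A, B, C, D, E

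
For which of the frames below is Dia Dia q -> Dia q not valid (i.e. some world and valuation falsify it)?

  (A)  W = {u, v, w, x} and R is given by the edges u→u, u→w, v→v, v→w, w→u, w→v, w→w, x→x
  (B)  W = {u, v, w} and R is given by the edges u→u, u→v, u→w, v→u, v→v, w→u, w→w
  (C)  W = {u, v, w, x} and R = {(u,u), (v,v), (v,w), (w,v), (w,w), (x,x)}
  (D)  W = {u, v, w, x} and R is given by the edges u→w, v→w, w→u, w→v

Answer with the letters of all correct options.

The schema Dia Dia q -> Dia q is the dual of axiom 4; it is valid on a frame iff R is transitive.
(A) R is not transitive (u R w and w R v but not u R v), so the schema fails here.
(B) R is not transitive (v R u and u R w but not v R w), so the schema fails here.
(C) R is transitive (R is closed under composition), so the schema is valid here.
(D) R is not transitive (u R w and w R u but not u R u), so the schema fails here.

A, B, D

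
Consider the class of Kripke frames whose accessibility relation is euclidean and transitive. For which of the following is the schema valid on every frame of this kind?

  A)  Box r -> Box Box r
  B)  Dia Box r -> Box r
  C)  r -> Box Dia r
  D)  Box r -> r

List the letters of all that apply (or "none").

A, B

(A) Box r -> Box Box r is axiom 4; it is valid on a frame exactly when R is transitive. Every such R is transitive, so valid.
(B) Dia Box r -> Box r is the dual of axiom 5, which corresponds to the euclidean property. Every such R is euclidean — valid.
(C) r -> Box Dia r is axiom B; it is valid on a frame exactly when R is symmetric. Such an R need not be symmetric, so not valid.
(D) Box r -> r is axiom T, which corresponds to reflexivity. Such an R need not be reflexive — not valid.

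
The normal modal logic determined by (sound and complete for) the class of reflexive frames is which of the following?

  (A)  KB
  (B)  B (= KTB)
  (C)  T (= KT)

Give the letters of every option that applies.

C

(A) KB is determined by the class of symmetric frames.
(B) B (= KTB) is determined by the class of reflexive and symmetric frames.
(C) T (= KT) is determined by exactly this class.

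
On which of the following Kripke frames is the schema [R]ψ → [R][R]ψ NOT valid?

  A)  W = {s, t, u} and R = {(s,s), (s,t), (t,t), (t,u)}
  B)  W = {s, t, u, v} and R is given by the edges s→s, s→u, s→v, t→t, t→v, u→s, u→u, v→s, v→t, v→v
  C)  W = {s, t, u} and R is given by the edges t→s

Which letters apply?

The schema [R]ψ → [R][R]ψ is axiom 4; it is valid on a frame iff R is transitive.
(A) R is not transitive (s R t and t R u but not s R u), so the schema fails here.
(B) R is not transitive (s R v and v R t but not s R t), so the schema fails here.
(C) R is transitive (R is closed under composition), so the schema is valid here.

A, B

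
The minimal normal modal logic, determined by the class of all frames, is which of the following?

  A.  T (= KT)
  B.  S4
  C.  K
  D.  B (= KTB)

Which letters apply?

(A) T (= KT) is determined by the class of reflexive frames.
(B) S4 is determined by the class of reflexive and transitive frames.
(C) K is determined by exactly this class.
(D) B (= KTB) is determined by the class of reflexive and symmetric frames.

C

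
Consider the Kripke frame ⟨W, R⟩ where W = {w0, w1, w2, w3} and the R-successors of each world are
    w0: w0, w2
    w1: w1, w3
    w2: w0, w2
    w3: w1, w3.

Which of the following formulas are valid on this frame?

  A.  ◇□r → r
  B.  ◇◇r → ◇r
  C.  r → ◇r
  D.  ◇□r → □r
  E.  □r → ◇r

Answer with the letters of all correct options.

R is reflexive: each world relates to itself.
R is symmetric: every R-edge is matched by its reverse.
R is transitive: R is closed under composition.
R is euclidean: any two R-successors of the same world are R-related.
R is serial: every world has an R-successor.
(A) the dual of axiom B: valid iff R is symmetric. R is symmetric — valid.
(B) ◇◇r → ◇r (the dual of axiom 4) characterises the transitive frames. R is transitive — valid.
(C) r → ◇r is the dual of axiom T, which corresponds to reflexivity. R is reflexive — valid.
(D) ◇□r → □r is the dual of axiom 5, which corresponds to the euclidean property. R is euclidean — valid.
(E) □r → ◇r is axiom D; it is valid on a frame exactly when R is serial. R is serial, so valid.

A, B, C, D, E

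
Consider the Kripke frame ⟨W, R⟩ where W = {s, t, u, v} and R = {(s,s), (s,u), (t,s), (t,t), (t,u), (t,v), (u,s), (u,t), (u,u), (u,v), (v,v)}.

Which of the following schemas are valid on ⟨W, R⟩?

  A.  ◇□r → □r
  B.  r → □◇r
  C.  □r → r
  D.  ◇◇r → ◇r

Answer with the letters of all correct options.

R is reflexive: each world relates to itself.
R is not symmetric: t R s but not s R t.
R is not transitive: s R u and u R t but not s R t.
R is not euclidean: t R s and t R t but not s R t.
(A) ◇□r → □r is the dual of axiom 5, which corresponds to the euclidean property. R is not euclidean — not valid.
(B) r → □◇r is axiom B; it is valid on a frame exactly when R is symmetric. R is not symmetric, so not valid.
(C) axiom T: valid iff R is reflexive. R is reflexive — valid.
(D) the dual of axiom 4: valid iff R is transitive. R is not transitive — not valid.

C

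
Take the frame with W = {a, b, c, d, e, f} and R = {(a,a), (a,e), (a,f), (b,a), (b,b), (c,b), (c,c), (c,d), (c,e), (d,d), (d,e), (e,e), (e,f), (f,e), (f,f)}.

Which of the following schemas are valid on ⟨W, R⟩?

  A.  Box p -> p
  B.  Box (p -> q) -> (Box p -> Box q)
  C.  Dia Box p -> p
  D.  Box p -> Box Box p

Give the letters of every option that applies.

R is reflexive: each world relates to itself.
R is not symmetric: a R e but not e R a.
R is not transitive: b R a and a R e but not b R e.
(A) Box p -> p is axiom T, which corresponds to reflexivity. R is reflexive — valid.
(B) Box (p -> q) -> (Box p -> Box q) is axiom K, valid on every Kripke frame — valid.
(C) Dia Box p -> p is the dual of axiom B; it is valid on a frame exactly when R is symmetric. R is not symmetric, so not valid.
(D) Box p -> Box Box p (axiom 4) characterises the transitive frames. R is not transitive — not valid.

A, B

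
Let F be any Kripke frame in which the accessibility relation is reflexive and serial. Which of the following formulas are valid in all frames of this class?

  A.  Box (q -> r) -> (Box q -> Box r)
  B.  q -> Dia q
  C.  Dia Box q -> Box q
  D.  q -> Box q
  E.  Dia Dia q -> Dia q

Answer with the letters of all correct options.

(A) Box (q -> r) -> (Box q -> Box r) is axiom K, valid on every Kripke frame — valid.
(B) q -> Dia q (the dual of axiom T) characterises the reflexive frames. Every such R is reflexive — valid.
(C) Dia Box q -> Box q is the dual of axiom 5, which corresponds to the euclidean property. Such an R need not be euclidean — not valid.
(D) q -> Box q is valid only on frames where every R-edge is a self-loop. Such an R need not be a subset of the identity — not valid.
(E) Dia Dia q -> Dia q (the dual of axiom 4) characterises the transitive frames. Such an R need not be transitive — not valid.

A, B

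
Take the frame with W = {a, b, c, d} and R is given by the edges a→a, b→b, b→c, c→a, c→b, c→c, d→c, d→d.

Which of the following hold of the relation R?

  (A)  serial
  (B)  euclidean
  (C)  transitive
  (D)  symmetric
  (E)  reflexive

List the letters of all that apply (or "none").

A, E

(A) serial: every world has an R-successor.
(B) not euclidean: c R a and c R b but not a R b.
(C) not transitive: b R c and c R a but not b R a.
(D) not symmetric: c R a but not a R c.
(E) reflexive: each world relates to itself.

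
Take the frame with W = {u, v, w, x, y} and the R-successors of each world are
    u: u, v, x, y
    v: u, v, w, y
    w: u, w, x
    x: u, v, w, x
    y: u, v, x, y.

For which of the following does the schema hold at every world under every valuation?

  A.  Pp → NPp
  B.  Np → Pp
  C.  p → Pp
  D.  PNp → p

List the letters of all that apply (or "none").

B, C

R is reflexive: each world relates to itself.
R is not symmetric: v R w but not w R v.
R is not euclidean: u R v and u R x but not v R x.
R is serial: every world has an R-successor.
(A) Pp → NPp (axiom 5) characterises the euclidean frames. R is not euclidean — not valid.
(B) Np → Pp is axiom D; it is valid on a frame exactly when R is serial. R is serial, so valid.
(C) p → Pp is the dual of axiom T; it is valid on a frame exactly when R is reflexive. R is reflexive, so valid.
(D) the dual of axiom B: valid iff R is symmetric. R is not symmetric — not valid.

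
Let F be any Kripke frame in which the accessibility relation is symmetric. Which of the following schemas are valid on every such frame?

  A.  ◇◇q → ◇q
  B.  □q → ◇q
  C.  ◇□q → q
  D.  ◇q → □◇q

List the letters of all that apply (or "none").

(A) the dual of axiom 4: valid iff R is transitive. Such an R need not be transitive — not valid.
(B) □q → ◇q is axiom D, which corresponds to seriality. Such an R need not be serial — not valid.
(C) ◇□q → q (the dual of axiom B) characterises the symmetric frames. Every such R is symmetric — valid.
(D) ◇q → □◇q (axiom 5) characterises the euclidean frames. Such an R need not be euclidean — not valid.

C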